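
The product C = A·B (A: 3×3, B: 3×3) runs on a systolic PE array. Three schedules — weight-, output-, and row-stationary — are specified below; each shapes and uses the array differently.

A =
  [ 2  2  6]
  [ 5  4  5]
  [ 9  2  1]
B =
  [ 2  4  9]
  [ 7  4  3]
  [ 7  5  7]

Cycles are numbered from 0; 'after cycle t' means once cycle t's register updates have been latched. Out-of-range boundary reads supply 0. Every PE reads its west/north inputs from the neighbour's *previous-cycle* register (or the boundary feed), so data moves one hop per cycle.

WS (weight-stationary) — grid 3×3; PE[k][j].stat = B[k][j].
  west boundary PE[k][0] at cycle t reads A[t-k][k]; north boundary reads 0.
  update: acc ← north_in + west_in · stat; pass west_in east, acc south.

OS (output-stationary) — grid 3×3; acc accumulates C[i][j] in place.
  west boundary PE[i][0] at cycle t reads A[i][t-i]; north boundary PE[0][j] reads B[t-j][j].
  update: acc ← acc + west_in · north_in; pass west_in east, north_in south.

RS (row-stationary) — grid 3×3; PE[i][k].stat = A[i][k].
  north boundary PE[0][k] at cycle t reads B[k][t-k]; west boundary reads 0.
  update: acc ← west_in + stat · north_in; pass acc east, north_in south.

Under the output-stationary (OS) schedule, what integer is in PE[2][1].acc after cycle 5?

OS (3×3). Following PE[2][1] plus its west/north inputs:
  cycle 0: PE[1][1] → acc 0, east 0, south 0
  cycle 0: PE[2][0] → acc 0, east 0, south 0
  cycle 0: PE[2][1] → acc 0, east 0, south 0
  cycle 1: PE[1][1] → acc 0, east 0, south 0
  cycle 1: PE[2][0] → acc 0, east 0, south 0
  cycle 1: PE[2][1] → acc 0, east 0, south 0
  cycle 2: PE[1][1] → acc 20, east 5, south 4
  cycle 2: PE[2][0] → acc 18, east 9, south 2
  cycle 2: PE[2][1] → acc 0, east 0, south 0
  cycle 3: PE[1][1] → acc 36, east 4, south 4
  cycle 3: PE[2][0] → acc 32, east 2, south 7
  cycle 3: PE[2][1] → acc 36, east 9, south 4
  cycle 4: PE[1][1] → acc 61, east 5, south 5
  cycle 4: PE[2][0] → acc 39, east 1, south 7
  cycle 4: PE[2][1] → acc 44, east 2, south 4
  cycle 5: PE[1][1] → acc 61, east 0, south 0
  cycle 5: PE[2][0] → acc 39, east 0, south 0
  cycle 5: PE[2][1] → acc 49, east 1, south 5

PE[2][1].acc = 49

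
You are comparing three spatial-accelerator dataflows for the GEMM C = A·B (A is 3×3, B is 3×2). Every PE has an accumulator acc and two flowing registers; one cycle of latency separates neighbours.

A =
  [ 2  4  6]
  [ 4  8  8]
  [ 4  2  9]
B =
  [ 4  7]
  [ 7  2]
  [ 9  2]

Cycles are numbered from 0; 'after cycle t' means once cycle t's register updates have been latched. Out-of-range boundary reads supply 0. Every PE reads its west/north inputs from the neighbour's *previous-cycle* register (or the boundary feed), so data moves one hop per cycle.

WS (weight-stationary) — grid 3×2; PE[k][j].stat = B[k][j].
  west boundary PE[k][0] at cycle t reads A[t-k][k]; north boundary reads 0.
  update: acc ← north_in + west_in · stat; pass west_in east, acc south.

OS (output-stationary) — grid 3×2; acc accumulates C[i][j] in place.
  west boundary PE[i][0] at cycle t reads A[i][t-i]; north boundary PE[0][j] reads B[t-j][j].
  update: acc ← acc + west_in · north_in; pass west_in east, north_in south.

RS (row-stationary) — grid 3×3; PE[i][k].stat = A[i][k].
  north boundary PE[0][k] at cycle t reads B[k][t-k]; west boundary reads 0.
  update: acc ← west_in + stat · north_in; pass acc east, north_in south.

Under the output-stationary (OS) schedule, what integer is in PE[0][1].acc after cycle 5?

PE[0][1].acc = 34

OS on a 3×2 grid — tracing PE[0][1] and its feeders:
  [0] (0,0) acc=8 (h:2 v:4)
  [0] (0,1) acc=0 (h:0 v:0)
  [1] (0,0) acc=36 (h:4 v:7)
  [1] (0,1) acc=14 (h:2 v:7)
  [2] (0,0) acc=90 (h:6 v:9)
  [2] (0,1) acc=22 (h:4 v:2)
  [3] (0,0) acc=90 (h:0 v:0)
  [3] (0,1) acc=34 (h:6 v:2)
  [4] (0,0) acc=90 (h:0 v:0)
  [4] (0,1) acc=34 (h:0 v:0)
  [5] (0,0) acc=90 (h:0 v:0)
  [5] (0,1) acc=34 (h:0 v:0)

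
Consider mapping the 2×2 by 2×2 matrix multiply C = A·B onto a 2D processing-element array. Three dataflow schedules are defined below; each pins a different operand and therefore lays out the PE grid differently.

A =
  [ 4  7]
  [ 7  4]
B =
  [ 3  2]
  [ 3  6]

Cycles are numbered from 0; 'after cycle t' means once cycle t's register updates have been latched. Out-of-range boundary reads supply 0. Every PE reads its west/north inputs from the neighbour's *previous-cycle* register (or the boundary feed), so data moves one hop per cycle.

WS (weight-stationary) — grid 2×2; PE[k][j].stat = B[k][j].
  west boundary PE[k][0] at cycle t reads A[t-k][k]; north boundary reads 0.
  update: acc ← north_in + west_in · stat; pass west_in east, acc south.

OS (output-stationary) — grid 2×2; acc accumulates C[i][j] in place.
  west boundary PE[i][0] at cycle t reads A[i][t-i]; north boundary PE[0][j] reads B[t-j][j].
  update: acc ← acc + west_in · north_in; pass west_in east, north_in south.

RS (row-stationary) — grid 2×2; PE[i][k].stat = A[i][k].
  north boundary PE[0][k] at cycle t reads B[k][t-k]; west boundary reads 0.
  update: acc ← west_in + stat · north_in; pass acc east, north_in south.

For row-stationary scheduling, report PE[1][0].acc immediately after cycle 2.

PE[1][0].acc = 14

Tracing RS — 2×2 array, target PE[1][0]:
  [0] (0,0) acc=12 (h:12 v:3)
  [0] (1,0) acc=0 (h:0 v:0)
  [1] (0,0) acc=8 (h:8 v:2)
  [1] (1,0) acc=21 (h:21 v:3)
  [2] (0,0) acc=0 (h:0 v:0)
  [2] (1,0) acc=14 (h:14 v:2)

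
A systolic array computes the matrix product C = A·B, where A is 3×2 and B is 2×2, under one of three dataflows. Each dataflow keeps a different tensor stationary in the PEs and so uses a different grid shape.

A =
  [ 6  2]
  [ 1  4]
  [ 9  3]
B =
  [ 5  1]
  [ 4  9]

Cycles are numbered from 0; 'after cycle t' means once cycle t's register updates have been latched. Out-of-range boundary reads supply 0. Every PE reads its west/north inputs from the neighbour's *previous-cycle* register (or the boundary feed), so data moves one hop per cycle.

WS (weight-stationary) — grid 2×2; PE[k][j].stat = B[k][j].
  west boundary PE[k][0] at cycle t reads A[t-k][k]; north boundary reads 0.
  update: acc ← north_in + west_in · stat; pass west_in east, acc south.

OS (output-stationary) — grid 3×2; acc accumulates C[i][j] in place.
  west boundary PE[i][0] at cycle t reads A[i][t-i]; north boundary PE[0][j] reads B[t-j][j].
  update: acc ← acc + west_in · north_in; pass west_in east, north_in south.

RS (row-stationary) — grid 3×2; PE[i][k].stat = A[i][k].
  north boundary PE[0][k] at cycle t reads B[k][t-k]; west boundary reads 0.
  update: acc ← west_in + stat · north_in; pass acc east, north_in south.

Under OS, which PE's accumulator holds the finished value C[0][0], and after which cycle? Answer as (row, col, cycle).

Under OS, C[0][0] lands at PE[0][0]:
  t=0 PE[0][0]: acc=30 h=6 v=5
  t=1 PE[0][0]: acc=38 h=2 v=4

(row, col, cycle) = (0, 0, 1)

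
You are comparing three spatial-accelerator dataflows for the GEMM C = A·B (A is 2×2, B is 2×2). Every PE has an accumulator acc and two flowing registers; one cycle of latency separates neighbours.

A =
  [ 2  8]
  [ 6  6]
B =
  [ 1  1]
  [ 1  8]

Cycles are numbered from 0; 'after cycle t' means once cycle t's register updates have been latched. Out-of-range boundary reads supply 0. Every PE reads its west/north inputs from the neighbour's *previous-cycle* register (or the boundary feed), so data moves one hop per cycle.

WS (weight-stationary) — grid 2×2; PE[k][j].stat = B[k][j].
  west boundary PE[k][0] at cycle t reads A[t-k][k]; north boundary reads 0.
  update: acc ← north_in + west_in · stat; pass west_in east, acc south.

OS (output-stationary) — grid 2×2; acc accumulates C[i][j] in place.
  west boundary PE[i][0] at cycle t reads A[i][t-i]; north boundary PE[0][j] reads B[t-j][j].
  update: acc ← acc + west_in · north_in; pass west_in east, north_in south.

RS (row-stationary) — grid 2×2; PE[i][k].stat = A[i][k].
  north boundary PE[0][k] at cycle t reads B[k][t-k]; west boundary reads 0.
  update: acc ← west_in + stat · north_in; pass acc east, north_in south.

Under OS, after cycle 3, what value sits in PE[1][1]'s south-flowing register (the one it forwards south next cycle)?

OS 2×2: PE[1][1] cycle-by-cycle (with neighbour feeds):
  c0 r0c1: 0 / 0 / 0
  c0 r1c0: 0 / 0 / 0
  c0 r1c1: 0 / 0 / 0
  c1 r0c1: 2 / 2 / 1
  c1 r1c0: 6 / 6 / 1
  c1 r1c1: 0 / 0 / 0
  c2 r0c1: 66 / 8 / 8
  c2 r1c0: 12 / 6 / 1
  c2 r1c1: 6 / 6 / 1
  c3 r0c1: 66 / 0 / 0
  c3 r1c0: 12 / 0 / 0
  c3 r1c1: 54 / 6 / 8

register = 8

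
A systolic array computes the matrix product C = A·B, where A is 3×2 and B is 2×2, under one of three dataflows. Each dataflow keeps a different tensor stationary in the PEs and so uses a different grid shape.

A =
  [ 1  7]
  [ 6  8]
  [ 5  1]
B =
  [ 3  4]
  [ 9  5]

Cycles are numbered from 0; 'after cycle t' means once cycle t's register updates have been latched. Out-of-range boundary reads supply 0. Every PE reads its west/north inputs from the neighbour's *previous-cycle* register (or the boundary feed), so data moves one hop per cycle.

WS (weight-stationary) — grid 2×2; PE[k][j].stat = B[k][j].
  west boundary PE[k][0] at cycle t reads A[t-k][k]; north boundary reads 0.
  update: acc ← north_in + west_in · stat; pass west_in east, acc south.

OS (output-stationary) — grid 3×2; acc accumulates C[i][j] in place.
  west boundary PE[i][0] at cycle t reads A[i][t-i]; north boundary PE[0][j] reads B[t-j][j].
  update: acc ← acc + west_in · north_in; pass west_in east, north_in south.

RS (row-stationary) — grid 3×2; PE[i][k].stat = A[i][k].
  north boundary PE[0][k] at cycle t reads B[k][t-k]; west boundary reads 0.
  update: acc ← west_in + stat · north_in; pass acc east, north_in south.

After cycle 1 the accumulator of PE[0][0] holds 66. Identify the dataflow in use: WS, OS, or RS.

dataflow = OS

— WS: 2×2; PE[0][0] trace:
  0: (0,0).acc=3  regs=<1,3>
  1: (0,0).acc=18  regs=<6,18>
— OS: 3×2; PE[0][0] trace:
  0: (0,0).acc=3  regs=<1,3>
  1: (0,0).acc=66  regs=<7,9>
— RS: 3×2; PE[0][0] trace:
  0: (0,0).acc=3  regs=<3,3>
  1: (0,0).acc=4  regs=<4,4>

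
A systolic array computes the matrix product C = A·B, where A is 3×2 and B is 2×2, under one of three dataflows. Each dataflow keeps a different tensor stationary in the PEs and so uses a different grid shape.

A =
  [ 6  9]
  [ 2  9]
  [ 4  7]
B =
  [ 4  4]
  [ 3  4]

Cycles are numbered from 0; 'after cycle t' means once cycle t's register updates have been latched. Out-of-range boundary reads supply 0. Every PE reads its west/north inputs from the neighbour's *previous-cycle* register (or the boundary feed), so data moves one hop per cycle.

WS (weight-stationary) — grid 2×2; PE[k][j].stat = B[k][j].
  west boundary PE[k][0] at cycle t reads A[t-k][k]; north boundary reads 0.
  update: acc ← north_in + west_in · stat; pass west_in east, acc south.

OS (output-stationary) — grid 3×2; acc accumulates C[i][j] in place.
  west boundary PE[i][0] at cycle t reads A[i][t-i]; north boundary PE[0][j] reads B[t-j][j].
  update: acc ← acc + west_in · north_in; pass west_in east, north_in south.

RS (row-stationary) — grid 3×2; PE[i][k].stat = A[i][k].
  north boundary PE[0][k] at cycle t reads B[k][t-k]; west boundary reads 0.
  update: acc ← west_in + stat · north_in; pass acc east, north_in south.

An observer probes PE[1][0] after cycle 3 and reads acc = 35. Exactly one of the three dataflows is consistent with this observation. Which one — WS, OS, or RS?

WS (2×2 grid), PE[1][0]:
  t=0 PE[1][0]: acc=0 h=0 v=0
  t=1 PE[1][0]: acc=51 h=9 v=51
  t=2 PE[1][0]: acc=35 h=9 v=35
  t=3 PE[1][0]: acc=37 h=7 v=37
OS (3×2 grid), PE[1][0]:
  t=0 PE[1][0]: acc=0 h=0 v=0
  t=1 PE[1][0]: acc=8 h=2 v=4
  t=2 PE[1][0]: acc=35 h=9 v=3
  t=3 PE[1][0]: acc=35 h=0 v=0
RS (3×2 grid), PE[1][0]:
  t=0 PE[1][0]: acc=0 h=0 v=0
  t=1 PE[1][0]: acc=8 h=8 v=4
  t=2 PE[1][0]: acc=8 h=8 v=4
  t=3 PE[1][0]: acc=0 h=0 v=0

dataflow = OS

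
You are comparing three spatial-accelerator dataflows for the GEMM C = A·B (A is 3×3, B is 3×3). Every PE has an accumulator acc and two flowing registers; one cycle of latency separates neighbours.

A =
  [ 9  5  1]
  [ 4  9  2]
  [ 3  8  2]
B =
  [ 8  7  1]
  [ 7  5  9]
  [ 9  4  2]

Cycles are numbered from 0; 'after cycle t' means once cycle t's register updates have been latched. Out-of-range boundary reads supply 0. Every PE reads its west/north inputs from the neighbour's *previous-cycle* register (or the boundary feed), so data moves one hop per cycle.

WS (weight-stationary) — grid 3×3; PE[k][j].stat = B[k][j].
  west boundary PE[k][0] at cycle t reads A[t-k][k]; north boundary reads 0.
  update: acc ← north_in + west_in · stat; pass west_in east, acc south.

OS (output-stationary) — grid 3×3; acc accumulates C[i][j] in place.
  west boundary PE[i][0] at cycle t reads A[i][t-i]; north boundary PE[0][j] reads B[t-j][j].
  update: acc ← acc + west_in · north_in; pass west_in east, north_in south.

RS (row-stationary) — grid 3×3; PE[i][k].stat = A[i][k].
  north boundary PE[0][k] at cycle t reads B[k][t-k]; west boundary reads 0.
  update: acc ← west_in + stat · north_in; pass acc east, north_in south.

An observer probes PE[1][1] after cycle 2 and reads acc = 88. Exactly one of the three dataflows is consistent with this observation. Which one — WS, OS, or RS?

dataflow = WS

WS (3×3 grid), PE[1][1]:
  step 0 · PE1,1: acc=0; fwd→0 fwd↓0
  step 1 · PE1,1: acc=0; fwd→0 fwd↓0
  step 2 · PE1,1: acc=88; fwd→5 fwd↓88
OS (3×3 grid), PE[1][1]:
  step 0 · PE1,1: acc=0; fwd→0 fwd↓0
  step 1 · PE1,1: acc=0; fwd→0 fwd↓0
  step 2 · PE1,1: acc=28; fwd→4 fwd↓7
RS (3×3 grid), PE[1][1]:
  step 0 · PE1,1: acc=0; fwd→0 fwd↓0
  step 1 · PE1,1: acc=0; fwd→0 fwd↓0
  step 2 · PE1,1: acc=95; fwd→95 fwd↓7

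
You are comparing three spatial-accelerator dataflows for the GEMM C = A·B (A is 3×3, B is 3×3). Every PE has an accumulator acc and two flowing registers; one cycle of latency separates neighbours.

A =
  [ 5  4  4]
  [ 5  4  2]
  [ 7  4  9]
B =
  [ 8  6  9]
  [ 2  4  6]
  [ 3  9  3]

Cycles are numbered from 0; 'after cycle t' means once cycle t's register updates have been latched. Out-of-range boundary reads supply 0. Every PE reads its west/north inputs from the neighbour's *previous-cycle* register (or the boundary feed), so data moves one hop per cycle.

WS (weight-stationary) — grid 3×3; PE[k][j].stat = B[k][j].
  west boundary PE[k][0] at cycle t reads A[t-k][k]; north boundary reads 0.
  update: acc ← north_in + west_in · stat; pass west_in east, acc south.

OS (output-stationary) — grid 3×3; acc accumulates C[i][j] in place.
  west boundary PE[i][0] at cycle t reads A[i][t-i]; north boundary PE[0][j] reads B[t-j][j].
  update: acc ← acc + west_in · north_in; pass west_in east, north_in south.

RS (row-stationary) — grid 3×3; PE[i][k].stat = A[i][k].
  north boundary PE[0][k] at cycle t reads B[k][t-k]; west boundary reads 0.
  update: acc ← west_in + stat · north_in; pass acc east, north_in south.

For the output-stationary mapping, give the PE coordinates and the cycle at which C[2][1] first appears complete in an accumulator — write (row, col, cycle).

(row, col, cycle) = (2, 1, 5)

OS: C[2][1] accumulates in PE[2][1]:
  t=0 PE[2][1]: acc=0 h=0 v=0
  t=1 PE[2][1]: acc=0 h=0 v=0
  t=2 PE[2][1]: acc=0 h=0 v=0
  t=3 PE[2][1]: acc=42 h=7 v=6
  t=4 PE[2][1]: acc=58 h=4 v=4
  t=5 PE[2][1]: acc=139 h=9 v=9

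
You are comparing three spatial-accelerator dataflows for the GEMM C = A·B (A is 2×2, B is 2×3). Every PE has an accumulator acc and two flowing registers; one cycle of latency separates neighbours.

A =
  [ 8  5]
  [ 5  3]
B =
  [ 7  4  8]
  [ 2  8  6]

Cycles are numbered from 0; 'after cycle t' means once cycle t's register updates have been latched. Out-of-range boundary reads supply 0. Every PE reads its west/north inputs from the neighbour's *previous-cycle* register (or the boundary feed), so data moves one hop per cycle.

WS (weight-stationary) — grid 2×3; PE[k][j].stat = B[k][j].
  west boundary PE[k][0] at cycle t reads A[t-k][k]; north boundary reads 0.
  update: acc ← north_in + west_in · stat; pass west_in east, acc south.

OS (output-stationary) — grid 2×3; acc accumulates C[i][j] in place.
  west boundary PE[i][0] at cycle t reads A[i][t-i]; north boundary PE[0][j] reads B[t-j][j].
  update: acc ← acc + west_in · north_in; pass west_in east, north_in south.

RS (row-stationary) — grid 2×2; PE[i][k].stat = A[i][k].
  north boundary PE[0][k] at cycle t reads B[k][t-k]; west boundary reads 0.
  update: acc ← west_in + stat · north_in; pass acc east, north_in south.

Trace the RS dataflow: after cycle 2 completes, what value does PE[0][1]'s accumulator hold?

PE[0][1].acc = 72

RS on a 2×2 grid — tracing PE[0][1] and its feeders:
  c0 r0c0: 56 / 56 / 7
  c0 r0c1: 0 / 0 / 0
  c1 r0c0: 32 / 32 / 4
  c1 r0c1: 66 / 66 / 2
  c2 r0c0: 64 / 64 / 8
  c2 r0c1: 72 / 72 / 8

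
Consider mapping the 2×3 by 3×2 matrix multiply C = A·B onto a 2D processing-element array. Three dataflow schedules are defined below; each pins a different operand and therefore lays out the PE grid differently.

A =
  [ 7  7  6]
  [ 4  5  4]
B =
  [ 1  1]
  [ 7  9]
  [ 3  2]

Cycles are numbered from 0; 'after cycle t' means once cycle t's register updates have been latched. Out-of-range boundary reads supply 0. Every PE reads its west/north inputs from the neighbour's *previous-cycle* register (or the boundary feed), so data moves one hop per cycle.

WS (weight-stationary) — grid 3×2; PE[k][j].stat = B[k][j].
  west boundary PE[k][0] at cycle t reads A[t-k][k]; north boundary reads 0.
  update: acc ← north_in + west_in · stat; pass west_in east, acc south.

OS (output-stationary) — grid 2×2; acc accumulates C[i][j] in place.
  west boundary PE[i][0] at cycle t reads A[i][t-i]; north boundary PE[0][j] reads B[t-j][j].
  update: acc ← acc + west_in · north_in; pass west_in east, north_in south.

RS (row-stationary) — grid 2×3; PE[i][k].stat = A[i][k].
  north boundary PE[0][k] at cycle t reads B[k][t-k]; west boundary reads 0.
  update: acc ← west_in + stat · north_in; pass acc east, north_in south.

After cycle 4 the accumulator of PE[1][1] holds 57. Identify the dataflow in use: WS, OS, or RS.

— WS: 3×2; PE[1][1] trace:
  @0  [1,1]  acc 0  |  →0  ↓0
  @1  [1,1]  acc 0  |  →0  ↓0
  @2  [1,1]  acc 70  |  →7  ↓70
  @3  [1,1]  acc 49  |  →5  ↓49
  @4  [1,1]  acc 0  |  →0  ↓0
— OS: 2×2; PE[1][1] trace:
  @0  [1,1]  acc 0  |  →0  ↓0
  @1  [1,1]  acc 0  |  →0  ↓0
  @2  [1,1]  acc 4  |  →4  ↓1
  @3  [1,1]  acc 49  |  →5  ↓9
  @4  [1,1]  acc 57  |  →4  ↓2
— RS: 2×3; PE[1][1] trace:
  @0  [1,1]  acc 0  |  →0  ↓0
  @1  [1,1]  acc 0  |  →0  ↓0
  @2  [1,1]  acc 39  |  →39  ↓7
  @3  [1,1]  acc 49  |  →49  ↓9
  @4  [1,1]  acc 0  |  →0  ↓0

dataflow = OS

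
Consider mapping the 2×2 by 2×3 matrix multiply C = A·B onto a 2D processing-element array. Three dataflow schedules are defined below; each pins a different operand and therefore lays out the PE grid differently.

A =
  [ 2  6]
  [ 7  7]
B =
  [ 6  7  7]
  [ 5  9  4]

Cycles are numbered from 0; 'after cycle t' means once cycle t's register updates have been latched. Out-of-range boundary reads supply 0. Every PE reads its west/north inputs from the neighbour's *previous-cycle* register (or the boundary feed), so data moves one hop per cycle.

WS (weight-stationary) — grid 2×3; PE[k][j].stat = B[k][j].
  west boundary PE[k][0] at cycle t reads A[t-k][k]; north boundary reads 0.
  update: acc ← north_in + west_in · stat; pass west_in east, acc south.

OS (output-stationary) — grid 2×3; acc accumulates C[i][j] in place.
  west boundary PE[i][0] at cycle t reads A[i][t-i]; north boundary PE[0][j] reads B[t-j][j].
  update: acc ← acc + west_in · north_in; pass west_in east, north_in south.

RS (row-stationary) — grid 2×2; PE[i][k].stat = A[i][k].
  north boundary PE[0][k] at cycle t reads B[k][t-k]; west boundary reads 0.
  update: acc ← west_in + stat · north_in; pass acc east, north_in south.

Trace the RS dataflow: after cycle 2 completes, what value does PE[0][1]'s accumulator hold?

PE[0][1].acc = 68

RS 2×2: PE[0][1] cycle-by-cycle (with neighbour feeds):
  @0  [0,0]  acc 12  |  →12  ↓6
  @0  [0,1]  acc 0  |  →0  ↓0
  @1  [0,0]  acc 14  |  →14  ↓7
  @1  [0,1]  acc 42  |  →42  ↓5
  @2  [0,0]  acc 14  |  →14  ↓7
  @2  [0,1]  acc 68  |  →68  ↓9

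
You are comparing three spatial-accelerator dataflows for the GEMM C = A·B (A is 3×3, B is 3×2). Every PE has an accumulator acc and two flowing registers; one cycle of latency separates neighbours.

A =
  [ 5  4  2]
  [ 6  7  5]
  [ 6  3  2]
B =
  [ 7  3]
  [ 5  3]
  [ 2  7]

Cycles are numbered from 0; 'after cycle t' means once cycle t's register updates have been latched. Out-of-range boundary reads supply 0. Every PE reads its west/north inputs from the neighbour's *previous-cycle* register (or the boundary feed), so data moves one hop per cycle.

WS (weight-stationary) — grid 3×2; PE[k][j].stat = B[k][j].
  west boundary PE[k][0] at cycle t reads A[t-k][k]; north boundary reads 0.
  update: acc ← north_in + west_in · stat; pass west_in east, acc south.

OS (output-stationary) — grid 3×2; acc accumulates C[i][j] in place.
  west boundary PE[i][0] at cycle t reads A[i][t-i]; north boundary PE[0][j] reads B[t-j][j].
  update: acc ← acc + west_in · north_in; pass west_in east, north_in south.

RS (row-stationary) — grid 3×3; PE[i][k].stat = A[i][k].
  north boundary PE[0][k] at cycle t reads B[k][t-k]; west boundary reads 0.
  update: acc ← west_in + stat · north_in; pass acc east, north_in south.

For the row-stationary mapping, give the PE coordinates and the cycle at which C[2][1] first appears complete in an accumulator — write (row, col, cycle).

(row, col, cycle) = (2, 2, 5)

RS — PE[2][2] is where C[2][1] collects:
  c0 r2c2: 0 / 0 / 0
  c1 r2c2: 0 / 0 / 0
  c2 r2c2: 0 / 0 / 0
  c3 r2c2: 0 / 0 / 0
  c4 r2c2: 61 / 61 / 2
  c5 r2c2: 41 / 41 / 7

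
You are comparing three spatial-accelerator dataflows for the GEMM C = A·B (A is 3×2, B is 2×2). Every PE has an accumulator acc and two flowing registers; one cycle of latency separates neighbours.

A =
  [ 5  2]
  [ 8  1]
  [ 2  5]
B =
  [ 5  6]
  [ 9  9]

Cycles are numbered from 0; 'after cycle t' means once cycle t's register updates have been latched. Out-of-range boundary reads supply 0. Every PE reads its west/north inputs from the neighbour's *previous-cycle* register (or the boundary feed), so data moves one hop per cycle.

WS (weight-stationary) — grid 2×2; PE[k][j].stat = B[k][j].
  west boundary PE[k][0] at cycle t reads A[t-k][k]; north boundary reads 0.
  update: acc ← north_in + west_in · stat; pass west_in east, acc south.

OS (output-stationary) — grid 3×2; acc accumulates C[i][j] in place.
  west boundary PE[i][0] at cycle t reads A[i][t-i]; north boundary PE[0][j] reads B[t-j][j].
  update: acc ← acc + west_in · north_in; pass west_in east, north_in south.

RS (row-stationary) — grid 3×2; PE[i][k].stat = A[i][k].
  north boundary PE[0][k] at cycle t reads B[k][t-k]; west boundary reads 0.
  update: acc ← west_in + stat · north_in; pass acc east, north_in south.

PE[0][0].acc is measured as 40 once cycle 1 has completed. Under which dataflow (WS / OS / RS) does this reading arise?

dataflow = WS

WS (2×2 grid), PE[0][0]:
  [0] (0,0) acc=25 (h:5 v:25)
  [1] (0,0) acc=40 (h:8 v:40)
OS (3×2 grid), PE[0][0]:
  [0] (0,0) acc=25 (h:5 v:5)
  [1] (0,0) acc=43 (h:2 v:9)
RS (3×2 grid), PE[0][0]:
  [0] (0,0) acc=25 (h:25 v:5)
  [1] (0,0) acc=30 (h:30 v:6)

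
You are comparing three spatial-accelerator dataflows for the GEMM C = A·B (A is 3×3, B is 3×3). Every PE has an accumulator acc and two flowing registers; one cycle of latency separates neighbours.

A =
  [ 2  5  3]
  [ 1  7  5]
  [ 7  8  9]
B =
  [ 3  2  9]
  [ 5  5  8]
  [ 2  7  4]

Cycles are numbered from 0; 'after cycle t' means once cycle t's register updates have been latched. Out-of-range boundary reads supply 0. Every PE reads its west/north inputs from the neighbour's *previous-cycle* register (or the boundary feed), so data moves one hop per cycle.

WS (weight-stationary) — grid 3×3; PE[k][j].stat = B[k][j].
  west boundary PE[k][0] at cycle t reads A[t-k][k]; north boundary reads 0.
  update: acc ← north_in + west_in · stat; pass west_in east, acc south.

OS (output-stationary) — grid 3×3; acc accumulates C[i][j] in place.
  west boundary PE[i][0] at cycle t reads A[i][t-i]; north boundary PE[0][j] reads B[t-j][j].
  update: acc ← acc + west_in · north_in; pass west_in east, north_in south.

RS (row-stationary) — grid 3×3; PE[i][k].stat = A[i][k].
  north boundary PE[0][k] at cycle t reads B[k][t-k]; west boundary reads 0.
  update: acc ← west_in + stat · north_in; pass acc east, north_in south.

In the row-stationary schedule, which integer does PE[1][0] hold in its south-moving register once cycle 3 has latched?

register = 9

Tracing RS — 3×3 array, target PE[1][0]:
  step 0 · PE0,0: acc=6; fwd→6 fwd↓3
  step 0 · PE1,0: acc=0; fwd→0 fwd↓0
  step 1 · PE0,0: acc=4; fwd→4 fwd↓2
  step 1 · PE1,0: acc=3; fwd→3 fwd↓3
  step 2 · PE0,0: acc=18; fwd→18 fwd↓9
  step 2 · PE1,0: acc=2; fwd→2 fwd↓2
  step 3 · PE0,0: acc=0; fwd→0 fwd↓0
  step 3 · PE1,0: acc=9; fwd→9 fwd↓9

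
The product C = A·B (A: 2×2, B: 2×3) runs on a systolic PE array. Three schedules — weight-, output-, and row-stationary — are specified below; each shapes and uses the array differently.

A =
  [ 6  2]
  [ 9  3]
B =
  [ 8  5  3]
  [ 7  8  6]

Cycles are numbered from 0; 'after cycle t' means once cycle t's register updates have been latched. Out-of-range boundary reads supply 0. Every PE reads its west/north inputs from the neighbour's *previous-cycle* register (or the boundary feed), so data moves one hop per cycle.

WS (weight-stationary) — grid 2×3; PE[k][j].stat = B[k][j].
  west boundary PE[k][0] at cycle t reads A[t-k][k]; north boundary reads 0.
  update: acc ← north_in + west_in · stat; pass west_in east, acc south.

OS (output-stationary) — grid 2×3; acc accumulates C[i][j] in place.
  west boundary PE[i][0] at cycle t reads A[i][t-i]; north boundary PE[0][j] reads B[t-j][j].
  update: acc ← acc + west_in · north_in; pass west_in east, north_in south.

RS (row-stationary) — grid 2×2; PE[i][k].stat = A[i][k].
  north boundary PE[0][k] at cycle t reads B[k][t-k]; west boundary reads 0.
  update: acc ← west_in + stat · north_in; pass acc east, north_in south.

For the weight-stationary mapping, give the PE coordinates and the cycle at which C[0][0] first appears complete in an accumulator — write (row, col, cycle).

WS: C[0][0] accumulates in PE[1][0]:
  @0  [1,0]  acc 0  |  →0  ↓0
  @1  [1,0]  acc 62  |  →2  ↓62

(row, col, cycle) = (1, 0, 1)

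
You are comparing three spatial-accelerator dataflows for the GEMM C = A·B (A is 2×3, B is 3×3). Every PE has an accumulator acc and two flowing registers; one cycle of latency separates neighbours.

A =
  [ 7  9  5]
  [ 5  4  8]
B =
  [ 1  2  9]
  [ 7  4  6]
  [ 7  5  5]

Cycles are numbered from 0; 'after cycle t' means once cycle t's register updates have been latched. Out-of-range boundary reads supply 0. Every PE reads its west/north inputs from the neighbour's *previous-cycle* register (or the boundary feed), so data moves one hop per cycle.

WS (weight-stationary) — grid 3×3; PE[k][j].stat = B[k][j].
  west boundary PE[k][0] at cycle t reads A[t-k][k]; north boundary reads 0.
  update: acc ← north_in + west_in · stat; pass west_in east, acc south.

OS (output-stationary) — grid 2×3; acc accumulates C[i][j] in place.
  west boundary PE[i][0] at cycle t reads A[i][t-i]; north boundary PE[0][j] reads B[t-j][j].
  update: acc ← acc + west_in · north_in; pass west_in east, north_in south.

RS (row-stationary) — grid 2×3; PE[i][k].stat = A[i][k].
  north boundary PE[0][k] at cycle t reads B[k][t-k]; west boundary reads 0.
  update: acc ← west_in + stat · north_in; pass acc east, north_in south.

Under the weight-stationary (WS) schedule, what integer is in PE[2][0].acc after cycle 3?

Tracing WS — 3×3 array, target PE[2][0]:
  after 0 — PE[1][0] acc=0, pass-E 0, pass-S 0
  after 0 — PE[2][0] acc=0, pass-E 0, pass-S 0
  after 1 — PE[1][0] acc=70, pass-E 9, pass-S 70
  after 1 — PE[2][0] acc=0, pass-E 0, pass-S 0
  after 2 — PE[1][0] acc=33, pass-E 4, pass-S 33
  after 2 — PE[2][0] acc=105, pass-E 5, pass-S 105
  after 3 — PE[1][0] acc=0, pass-E 0, pass-S 0
  after 3 — PE[2][0] acc=89, pass-E 8, pass-S 89

PE[2][0].acc = 89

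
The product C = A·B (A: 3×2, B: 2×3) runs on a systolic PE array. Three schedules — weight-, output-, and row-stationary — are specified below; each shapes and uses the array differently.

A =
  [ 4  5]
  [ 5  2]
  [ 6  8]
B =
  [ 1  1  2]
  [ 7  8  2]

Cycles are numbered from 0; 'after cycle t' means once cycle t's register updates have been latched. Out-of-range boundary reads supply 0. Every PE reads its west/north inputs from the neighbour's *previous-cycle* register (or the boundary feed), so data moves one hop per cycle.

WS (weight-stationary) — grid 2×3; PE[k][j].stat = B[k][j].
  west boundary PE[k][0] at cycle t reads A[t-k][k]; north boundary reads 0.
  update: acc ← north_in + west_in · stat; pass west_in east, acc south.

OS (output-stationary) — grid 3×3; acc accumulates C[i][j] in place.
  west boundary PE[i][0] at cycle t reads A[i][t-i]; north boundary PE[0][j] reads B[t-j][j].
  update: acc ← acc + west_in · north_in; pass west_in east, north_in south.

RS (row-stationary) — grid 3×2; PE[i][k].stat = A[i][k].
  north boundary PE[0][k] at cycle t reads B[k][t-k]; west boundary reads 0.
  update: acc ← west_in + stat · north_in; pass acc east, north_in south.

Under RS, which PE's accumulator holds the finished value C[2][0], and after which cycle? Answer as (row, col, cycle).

RS: C[2][0] accumulates in PE[2][1]:
  after 0 — PE[2][1] acc=0, pass-E 0, pass-S 0
  after 1 — PE[2][1] acc=0, pass-E 0, pass-S 0
  after 2 — PE[2][1] acc=0, pass-E 0, pass-S 0
  after 3 — PE[2][1] acc=62, pass-E 62, pass-S 7

(row, col, cycle) = (2, 1, 3)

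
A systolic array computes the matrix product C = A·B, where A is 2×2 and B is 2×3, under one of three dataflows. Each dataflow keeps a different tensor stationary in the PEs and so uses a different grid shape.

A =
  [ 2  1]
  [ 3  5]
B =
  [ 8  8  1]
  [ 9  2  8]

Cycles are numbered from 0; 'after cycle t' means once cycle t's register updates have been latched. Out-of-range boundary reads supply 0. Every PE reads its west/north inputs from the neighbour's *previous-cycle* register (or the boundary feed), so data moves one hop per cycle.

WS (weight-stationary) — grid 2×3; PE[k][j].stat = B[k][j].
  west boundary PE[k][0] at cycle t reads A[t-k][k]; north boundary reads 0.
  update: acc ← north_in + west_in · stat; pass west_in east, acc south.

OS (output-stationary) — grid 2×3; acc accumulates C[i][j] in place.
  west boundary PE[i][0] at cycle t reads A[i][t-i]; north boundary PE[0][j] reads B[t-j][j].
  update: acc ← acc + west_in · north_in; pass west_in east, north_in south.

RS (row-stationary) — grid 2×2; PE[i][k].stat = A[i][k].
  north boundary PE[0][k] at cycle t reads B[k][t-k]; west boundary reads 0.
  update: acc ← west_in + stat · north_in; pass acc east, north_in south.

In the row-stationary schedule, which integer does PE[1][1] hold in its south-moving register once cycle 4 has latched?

RS 2×2: PE[1][1] cycle-by-cycle (with neighbour feeds):
  t=0 PE[0][1]: acc=0 h=0 v=0
  t=0 PE[1][0]: acc=0 h=0 v=0
  t=0 PE[1][1]: acc=0 h=0 v=0
  t=1 PE[0][1]: acc=25 h=25 v=9
  t=1 PE[1][0]: acc=24 h=24 v=8
  t=1 PE[1][1]: acc=0 h=0 v=0
  t=2 PE[0][1]: acc=18 h=18 v=2
  t=2 PE[1][0]: acc=24 h=24 v=8
  t=2 PE[1][1]: acc=69 h=69 v=9
  t=3 PE[0][1]: acc=10 h=10 v=8
  t=3 PE[1][0]: acc=3 h=3 v=1
  t=3 PE[1][1]: acc=34 h=34 v=2
  t=4 PE[0][1]: acc=0 h=0 v=0
  t=4 PE[1][0]: acc=0 h=0 v=0
  t=4 PE[1][1]: acc=43 h=43 v=8

register = 8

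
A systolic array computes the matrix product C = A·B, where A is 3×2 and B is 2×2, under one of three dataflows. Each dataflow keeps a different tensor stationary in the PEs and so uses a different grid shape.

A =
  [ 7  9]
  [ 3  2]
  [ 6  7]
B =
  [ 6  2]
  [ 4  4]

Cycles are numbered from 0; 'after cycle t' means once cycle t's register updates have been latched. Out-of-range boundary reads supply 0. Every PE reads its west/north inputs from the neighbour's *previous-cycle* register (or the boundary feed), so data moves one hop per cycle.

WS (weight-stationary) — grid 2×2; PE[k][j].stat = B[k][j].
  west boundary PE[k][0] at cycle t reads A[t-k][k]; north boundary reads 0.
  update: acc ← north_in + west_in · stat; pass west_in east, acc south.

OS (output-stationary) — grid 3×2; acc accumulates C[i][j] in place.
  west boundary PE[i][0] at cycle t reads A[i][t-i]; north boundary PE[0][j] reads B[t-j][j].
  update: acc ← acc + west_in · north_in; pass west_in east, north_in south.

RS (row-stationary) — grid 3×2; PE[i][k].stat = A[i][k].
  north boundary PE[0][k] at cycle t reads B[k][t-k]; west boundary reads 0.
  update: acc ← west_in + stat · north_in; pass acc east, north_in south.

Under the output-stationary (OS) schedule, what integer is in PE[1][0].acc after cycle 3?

OS on a 3×2 grid — tracing PE[1][0] and its feeders:
  cycle 0: PE[0][0] → acc 42, east 7, south 6
  cycle 0: PE[1][0] → acc 0, east 0, south 0
  cycle 1: PE[0][0] → acc 78, east 9, south 4
  cycle 1: PE[1][0] → acc 18, east 3, south 6
  cycle 2: PE[0][0] → acc 78, east 0, south 0
  cycle 2: PE[1][0] → acc 26, east 2, south 4
  cycle 3: PE[0][0] → acc 78, east 0, south 0
  cycle 3: PE[1][0] → acc 26, east 0, south 0

PE[1][0].acc = 26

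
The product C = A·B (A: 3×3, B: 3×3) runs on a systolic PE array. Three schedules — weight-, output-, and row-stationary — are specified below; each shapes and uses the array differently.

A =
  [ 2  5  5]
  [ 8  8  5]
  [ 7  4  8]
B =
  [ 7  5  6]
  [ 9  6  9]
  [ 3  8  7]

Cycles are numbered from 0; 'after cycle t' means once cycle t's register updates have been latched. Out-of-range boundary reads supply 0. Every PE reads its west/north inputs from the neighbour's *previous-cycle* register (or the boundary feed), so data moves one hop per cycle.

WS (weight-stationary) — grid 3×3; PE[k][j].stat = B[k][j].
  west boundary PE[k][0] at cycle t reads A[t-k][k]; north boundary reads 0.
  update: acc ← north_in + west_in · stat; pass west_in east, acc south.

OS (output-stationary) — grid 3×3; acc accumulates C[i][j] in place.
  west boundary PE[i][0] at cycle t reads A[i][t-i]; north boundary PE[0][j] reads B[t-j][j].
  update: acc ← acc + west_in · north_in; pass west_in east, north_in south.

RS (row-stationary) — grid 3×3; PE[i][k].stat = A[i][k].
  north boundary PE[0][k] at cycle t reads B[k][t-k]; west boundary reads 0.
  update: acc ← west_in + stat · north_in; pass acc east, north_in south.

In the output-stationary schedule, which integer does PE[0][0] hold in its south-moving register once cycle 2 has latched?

register = 3

OS (3×3). Following PE[0][0] plus its west/north inputs:
  @0  [0,0]  acc 14  |  →2  ↓7
  @1  [0,0]  acc 59  |  →5  ↓9
  @2  [0,0]  acc 74  |  →5  ↓3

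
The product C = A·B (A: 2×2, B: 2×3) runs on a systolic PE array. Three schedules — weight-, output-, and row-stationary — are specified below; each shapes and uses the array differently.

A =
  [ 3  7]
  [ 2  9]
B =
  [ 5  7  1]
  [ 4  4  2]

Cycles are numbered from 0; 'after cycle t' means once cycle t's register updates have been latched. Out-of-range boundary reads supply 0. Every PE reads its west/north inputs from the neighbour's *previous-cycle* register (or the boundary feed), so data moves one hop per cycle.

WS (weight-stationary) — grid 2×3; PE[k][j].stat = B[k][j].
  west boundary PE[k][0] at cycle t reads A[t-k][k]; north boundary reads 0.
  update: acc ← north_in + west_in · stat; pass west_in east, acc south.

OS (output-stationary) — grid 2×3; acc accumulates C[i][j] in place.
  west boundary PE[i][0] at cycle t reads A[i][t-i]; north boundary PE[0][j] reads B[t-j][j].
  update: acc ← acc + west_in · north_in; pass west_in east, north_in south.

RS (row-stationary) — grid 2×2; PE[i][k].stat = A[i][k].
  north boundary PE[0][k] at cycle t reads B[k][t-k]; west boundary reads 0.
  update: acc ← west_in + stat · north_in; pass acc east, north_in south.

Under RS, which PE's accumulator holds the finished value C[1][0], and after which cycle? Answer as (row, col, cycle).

(row, col, cycle) = (1, 1, 2)

Under RS, C[1][0] lands at PE[1][1]:
  [0] (1,1) acc=0 (h:0 v:0)
  [1] (1,1) acc=0 (h:0 v:0)
  [2] (1,1) acc=46 (h:46 v:4)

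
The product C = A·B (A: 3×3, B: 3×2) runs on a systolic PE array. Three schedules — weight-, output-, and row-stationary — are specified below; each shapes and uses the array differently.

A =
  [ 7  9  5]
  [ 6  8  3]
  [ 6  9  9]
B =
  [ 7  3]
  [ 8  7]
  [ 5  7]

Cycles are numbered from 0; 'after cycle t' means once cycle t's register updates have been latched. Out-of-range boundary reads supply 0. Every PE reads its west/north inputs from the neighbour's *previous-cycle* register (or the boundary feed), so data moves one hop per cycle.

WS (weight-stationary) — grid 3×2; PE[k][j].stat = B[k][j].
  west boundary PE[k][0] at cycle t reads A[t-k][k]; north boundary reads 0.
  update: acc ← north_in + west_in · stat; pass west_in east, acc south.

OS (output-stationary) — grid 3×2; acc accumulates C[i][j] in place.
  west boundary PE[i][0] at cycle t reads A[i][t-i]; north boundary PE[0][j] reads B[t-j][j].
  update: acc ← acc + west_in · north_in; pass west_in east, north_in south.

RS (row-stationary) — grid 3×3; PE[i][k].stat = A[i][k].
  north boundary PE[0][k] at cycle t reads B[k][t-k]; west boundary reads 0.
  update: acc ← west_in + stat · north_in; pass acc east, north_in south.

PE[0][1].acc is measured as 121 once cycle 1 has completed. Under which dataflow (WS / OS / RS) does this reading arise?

dataflow = RS

— WS: 3×2; PE[0][1] trace:
  t=0 PE[0][1]: acc=0 h=0 v=0
  t=1 PE[0][1]: acc=21 h=7 v=21
— OS: 3×2; PE[0][1] trace:
  t=0 PE[0][1]: acc=0 h=0 v=0
  t=1 PE[0][1]: acc=21 h=7 v=3
— RS: 3×3; PE[0][1] trace:
  t=0 PE[0][1]: acc=0 h=0 v=0
  t=1 PE[0][1]: acc=121 h=121 v=8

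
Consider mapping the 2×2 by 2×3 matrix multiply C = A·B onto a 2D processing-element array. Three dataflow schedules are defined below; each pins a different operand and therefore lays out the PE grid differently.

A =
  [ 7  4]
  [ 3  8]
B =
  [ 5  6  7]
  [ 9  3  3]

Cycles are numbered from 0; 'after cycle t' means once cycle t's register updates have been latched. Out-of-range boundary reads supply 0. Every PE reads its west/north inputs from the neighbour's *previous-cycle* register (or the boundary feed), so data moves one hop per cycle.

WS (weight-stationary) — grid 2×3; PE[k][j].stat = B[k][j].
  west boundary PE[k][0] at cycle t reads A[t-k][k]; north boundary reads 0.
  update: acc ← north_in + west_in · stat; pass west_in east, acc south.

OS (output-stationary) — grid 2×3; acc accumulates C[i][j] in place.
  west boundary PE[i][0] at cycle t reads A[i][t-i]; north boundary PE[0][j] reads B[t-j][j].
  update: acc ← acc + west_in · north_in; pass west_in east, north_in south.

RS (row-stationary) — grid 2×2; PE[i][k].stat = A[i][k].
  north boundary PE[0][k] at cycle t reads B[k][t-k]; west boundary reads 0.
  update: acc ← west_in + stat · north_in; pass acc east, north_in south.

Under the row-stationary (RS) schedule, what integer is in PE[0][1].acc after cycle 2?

PE[0][1].acc = 54

Tracing RS — 2×2 array, target PE[0][1]:
  t=0 PE[0][0]: acc=35 h=35 v=5
  t=0 PE[0][1]: acc=0 h=0 v=0
  t=1 PE[0][0]: acc=42 h=42 v=6
  t=1 PE[0][1]: acc=71 h=71 v=9
  t=2 PE[0][0]: acc=49 h=49 v=7
  t=2 PE[0][1]: acc=54 h=54 v=3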